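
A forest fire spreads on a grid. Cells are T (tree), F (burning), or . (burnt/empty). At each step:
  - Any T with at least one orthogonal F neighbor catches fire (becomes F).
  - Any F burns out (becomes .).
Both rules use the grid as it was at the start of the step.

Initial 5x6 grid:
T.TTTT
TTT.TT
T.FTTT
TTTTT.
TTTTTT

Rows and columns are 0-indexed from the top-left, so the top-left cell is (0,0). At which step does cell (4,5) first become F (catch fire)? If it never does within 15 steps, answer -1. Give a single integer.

Step 1: cell (4,5)='T' (+3 fires, +1 burnt)
Step 2: cell (4,5)='T' (+6 fires, +3 burnt)
Step 3: cell (4,5)='T' (+8 fires, +6 burnt)
Step 4: cell (4,5)='T' (+6 fires, +8 burnt)
Step 5: cell (4,5)='F' (+2 fires, +6 burnt)
  -> target ignites at step 5
Step 6: cell (4,5)='.' (+0 fires, +2 burnt)
  fire out at step 6

5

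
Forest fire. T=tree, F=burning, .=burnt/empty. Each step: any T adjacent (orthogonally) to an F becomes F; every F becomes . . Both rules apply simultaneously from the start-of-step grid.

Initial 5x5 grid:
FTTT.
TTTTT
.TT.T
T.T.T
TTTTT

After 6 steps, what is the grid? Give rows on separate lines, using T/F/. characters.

Step 1: 2 trees catch fire, 1 burn out
  .FTT.
  FTTTT
  .TT.T
  T.T.T
  TTTTT
Step 2: 2 trees catch fire, 2 burn out
  ..FT.
  .FTTT
  .TT.T
  T.T.T
  TTTTT
Step 3: 3 trees catch fire, 2 burn out
  ...F.
  ..FTT
  .FT.T
  T.T.T
  TTTTT
Step 4: 2 trees catch fire, 3 burn out
  .....
  ...FT
  ..F.T
  T.T.T
  TTTTT
Step 5: 2 trees catch fire, 2 burn out
  .....
  ....F
  ....T
  T.F.T
  TTTTT
Step 6: 2 trees catch fire, 2 burn out
  .....
  .....
  ....F
  T...T
  TTFTT

.....
.....
....F
T...T
TTFTT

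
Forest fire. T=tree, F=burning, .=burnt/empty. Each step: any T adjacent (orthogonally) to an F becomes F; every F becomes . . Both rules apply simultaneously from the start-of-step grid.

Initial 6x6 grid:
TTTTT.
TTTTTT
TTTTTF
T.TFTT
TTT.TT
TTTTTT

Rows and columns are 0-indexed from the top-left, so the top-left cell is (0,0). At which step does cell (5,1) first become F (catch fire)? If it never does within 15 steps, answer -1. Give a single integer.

Step 1: cell (5,1)='T' (+6 fires, +2 burnt)
Step 2: cell (5,1)='T' (+6 fires, +6 burnt)
Step 3: cell (5,1)='T' (+8 fires, +6 burnt)
Step 4: cell (5,1)='F' (+6 fires, +8 burnt)
  -> target ignites at step 4
Step 5: cell (5,1)='.' (+4 fires, +6 burnt)
Step 6: cell (5,1)='.' (+1 fires, +4 burnt)
Step 7: cell (5,1)='.' (+0 fires, +1 burnt)
  fire out at step 7

4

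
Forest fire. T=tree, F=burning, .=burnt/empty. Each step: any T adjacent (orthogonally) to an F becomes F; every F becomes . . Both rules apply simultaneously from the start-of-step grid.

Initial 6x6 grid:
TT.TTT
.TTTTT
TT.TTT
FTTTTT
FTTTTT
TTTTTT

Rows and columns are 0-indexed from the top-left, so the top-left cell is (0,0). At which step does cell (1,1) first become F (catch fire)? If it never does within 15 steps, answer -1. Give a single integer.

Step 1: cell (1,1)='T' (+4 fires, +2 burnt)
Step 2: cell (1,1)='T' (+4 fires, +4 burnt)
Step 3: cell (1,1)='F' (+4 fires, +4 burnt)
  -> target ignites at step 3
Step 4: cell (1,1)='.' (+6 fires, +4 burnt)
Step 5: cell (1,1)='.' (+6 fires, +6 burnt)
Step 6: cell (1,1)='.' (+4 fires, +6 burnt)
Step 7: cell (1,1)='.' (+2 fires, +4 burnt)
Step 8: cell (1,1)='.' (+1 fires, +2 burnt)
Step 9: cell (1,1)='.' (+0 fires, +1 burnt)
  fire out at step 9

3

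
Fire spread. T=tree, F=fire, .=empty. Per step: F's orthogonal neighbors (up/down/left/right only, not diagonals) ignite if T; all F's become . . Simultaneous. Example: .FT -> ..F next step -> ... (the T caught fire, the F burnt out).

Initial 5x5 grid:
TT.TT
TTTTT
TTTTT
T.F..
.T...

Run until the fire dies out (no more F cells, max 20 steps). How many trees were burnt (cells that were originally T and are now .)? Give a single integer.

Step 1: +1 fires, +1 burnt (F count now 1)
Step 2: +3 fires, +1 burnt (F count now 3)
Step 3: +4 fires, +3 burnt (F count now 4)
Step 4: +5 fires, +4 burnt (F count now 5)
Step 5: +2 fires, +5 burnt (F count now 2)
Step 6: +0 fires, +2 burnt (F count now 0)
Fire out after step 6
Initially T: 16, now '.': 24
Total burnt (originally-T cells now '.'): 15

Answer: 15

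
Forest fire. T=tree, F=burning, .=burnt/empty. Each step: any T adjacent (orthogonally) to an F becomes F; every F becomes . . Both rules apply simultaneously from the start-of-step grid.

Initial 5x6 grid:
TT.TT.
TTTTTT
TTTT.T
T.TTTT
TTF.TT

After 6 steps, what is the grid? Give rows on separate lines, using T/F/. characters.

Step 1: 2 trees catch fire, 1 burn out
  TT.TT.
  TTTTTT
  TTTT.T
  T.FTTT
  TF..TT
Step 2: 3 trees catch fire, 2 burn out
  TT.TT.
  TTTTTT
  TTFT.T
  T..FTT
  F...TT
Step 3: 5 trees catch fire, 3 burn out
  TT.TT.
  TTFTTT
  TF.F.T
  F...FT
  ....TT
Step 4: 5 trees catch fire, 5 burn out
  TT.TT.
  TF.FTT
  F....T
  .....F
  ....FT
Step 5: 6 trees catch fire, 5 burn out
  TF.FT.
  F...FT
  .....F
  ......
  .....F
Step 6: 3 trees catch fire, 6 burn out
  F...F.
  .....F
  ......
  ......
  ......

F...F.
.....F
......
......
......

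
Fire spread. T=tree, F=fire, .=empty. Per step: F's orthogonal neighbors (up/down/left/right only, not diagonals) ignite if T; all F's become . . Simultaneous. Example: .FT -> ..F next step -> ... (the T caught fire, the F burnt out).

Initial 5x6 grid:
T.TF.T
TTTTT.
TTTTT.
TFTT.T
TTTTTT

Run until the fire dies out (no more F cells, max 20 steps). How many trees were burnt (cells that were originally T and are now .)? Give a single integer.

Step 1: +6 fires, +2 burnt (F count now 6)
Step 2: +9 fires, +6 burnt (F count now 9)
Step 3: +3 fires, +9 burnt (F count now 3)
Step 4: +2 fires, +3 burnt (F count now 2)
Step 5: +1 fires, +2 burnt (F count now 1)
Step 6: +1 fires, +1 burnt (F count now 1)
Step 7: +0 fires, +1 burnt (F count now 0)
Fire out after step 7
Initially T: 23, now '.': 29
Total burnt (originally-T cells now '.'): 22

Answer: 22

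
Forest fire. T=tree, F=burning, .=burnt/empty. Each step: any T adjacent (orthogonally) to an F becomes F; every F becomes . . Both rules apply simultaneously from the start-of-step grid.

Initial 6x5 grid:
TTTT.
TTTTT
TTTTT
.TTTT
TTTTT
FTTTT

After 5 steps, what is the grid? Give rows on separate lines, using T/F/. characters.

Step 1: 2 trees catch fire, 1 burn out
  TTTT.
  TTTTT
  TTTTT
  .TTTT
  FTTTT
  .FTTT
Step 2: 2 trees catch fire, 2 burn out
  TTTT.
  TTTTT
  TTTTT
  .TTTT
  .FTTT
  ..FTT
Step 3: 3 trees catch fire, 2 burn out
  TTTT.
  TTTTT
  TTTTT
  .FTTT
  ..FTT
  ...FT
Step 4: 4 trees catch fire, 3 burn out
  TTTT.
  TTTTT
  TFTTT
  ..FTT
  ...FT
  ....F
Step 5: 5 trees catch fire, 4 burn out
  TTTT.
  TFTTT
  F.FTT
  ...FT
  ....F
  .....

TTTT.
TFTTT
F.FTT
...FT
....F
.....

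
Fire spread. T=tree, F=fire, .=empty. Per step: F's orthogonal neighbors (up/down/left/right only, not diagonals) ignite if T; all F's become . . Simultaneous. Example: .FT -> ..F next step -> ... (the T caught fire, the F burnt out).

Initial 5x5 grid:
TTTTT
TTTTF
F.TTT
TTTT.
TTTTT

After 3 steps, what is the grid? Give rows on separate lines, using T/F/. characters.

Step 1: 5 trees catch fire, 2 burn out
  TTTTF
  FTTF.
  ..TTF
  FTTT.
  TTTTT
Step 2: 7 trees catch fire, 5 burn out
  FTTF.
  .FF..
  ..TF.
  .FTT.
  FTTTT
Step 3: 6 trees catch fire, 7 burn out
  .FF..
  .....
  ..F..
  ..FF.
  .FTTT

.FF..
.....
..F..
..FF.
.FTTT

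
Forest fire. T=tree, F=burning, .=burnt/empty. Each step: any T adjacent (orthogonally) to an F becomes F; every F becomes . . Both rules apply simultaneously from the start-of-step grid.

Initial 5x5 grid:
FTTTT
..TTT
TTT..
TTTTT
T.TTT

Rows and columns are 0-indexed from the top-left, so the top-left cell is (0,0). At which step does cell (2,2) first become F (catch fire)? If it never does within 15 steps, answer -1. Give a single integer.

Step 1: cell (2,2)='T' (+1 fires, +1 burnt)
Step 2: cell (2,2)='T' (+1 fires, +1 burnt)
Step 3: cell (2,2)='T' (+2 fires, +1 burnt)
Step 4: cell (2,2)='F' (+3 fires, +2 burnt)
  -> target ignites at step 4
Step 5: cell (2,2)='.' (+3 fires, +3 burnt)
Step 6: cell (2,2)='.' (+4 fires, +3 burnt)
Step 7: cell (2,2)='.' (+3 fires, +4 burnt)
Step 8: cell (2,2)='.' (+2 fires, +3 burnt)
Step 9: cell (2,2)='.' (+0 fires, +2 burnt)
  fire out at step 9

4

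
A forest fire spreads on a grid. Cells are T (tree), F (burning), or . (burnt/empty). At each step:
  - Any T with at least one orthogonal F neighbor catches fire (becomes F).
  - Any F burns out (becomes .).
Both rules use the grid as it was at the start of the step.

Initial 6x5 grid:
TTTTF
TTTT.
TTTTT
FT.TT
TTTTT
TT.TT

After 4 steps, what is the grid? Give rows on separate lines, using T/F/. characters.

Step 1: 4 trees catch fire, 2 burn out
  TTTF.
  TTTT.
  FTTTT
  .F.TT
  FTTTT
  TT.TT
Step 2: 6 trees catch fire, 4 burn out
  TTF..
  FTTF.
  .FTTT
  ...TT
  .FTTT
  FT.TT
Step 3: 8 trees catch fire, 6 burn out
  FF...
  .FF..
  ..FFT
  ...TT
  ..FTT
  .F.TT
Step 4: 3 trees catch fire, 8 burn out
  .....
  .....
  ....F
  ...FT
  ...FT
  ...TT

.....
.....
....F
...FT
...FT
...TT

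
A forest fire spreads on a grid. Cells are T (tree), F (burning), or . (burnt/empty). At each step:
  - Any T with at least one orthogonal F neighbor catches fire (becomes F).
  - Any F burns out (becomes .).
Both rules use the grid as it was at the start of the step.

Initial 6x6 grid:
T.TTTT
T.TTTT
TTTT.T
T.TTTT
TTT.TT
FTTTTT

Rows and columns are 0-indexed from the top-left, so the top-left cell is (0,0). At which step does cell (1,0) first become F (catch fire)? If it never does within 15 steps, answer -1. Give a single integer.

Step 1: cell (1,0)='T' (+2 fires, +1 burnt)
Step 2: cell (1,0)='T' (+3 fires, +2 burnt)
Step 3: cell (1,0)='T' (+3 fires, +3 burnt)
Step 4: cell (1,0)='F' (+4 fires, +3 burnt)
  -> target ignites at step 4
Step 5: cell (1,0)='.' (+5 fires, +4 burnt)
Step 6: cell (1,0)='.' (+4 fires, +5 burnt)
Step 7: cell (1,0)='.' (+3 fires, +4 burnt)
Step 8: cell (1,0)='.' (+3 fires, +3 burnt)
Step 9: cell (1,0)='.' (+2 fires, +3 burnt)
Step 10: cell (1,0)='.' (+1 fires, +2 burnt)
Step 11: cell (1,0)='.' (+0 fires, +1 burnt)
  fire out at step 11

4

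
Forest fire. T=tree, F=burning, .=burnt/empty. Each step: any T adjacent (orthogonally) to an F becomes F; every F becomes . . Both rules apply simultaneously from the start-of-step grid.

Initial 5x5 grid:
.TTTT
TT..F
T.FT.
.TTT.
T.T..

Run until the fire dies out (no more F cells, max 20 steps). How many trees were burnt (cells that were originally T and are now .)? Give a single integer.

Step 1: +3 fires, +2 burnt (F count now 3)
Step 2: +4 fires, +3 burnt (F count now 4)
Step 3: +1 fires, +4 burnt (F count now 1)
Step 4: +1 fires, +1 burnt (F count now 1)
Step 5: +1 fires, +1 burnt (F count now 1)
Step 6: +1 fires, +1 burnt (F count now 1)
Step 7: +1 fires, +1 burnt (F count now 1)
Step 8: +0 fires, +1 burnt (F count now 0)
Fire out after step 8
Initially T: 13, now '.': 24
Total burnt (originally-T cells now '.'): 12

Answer: 12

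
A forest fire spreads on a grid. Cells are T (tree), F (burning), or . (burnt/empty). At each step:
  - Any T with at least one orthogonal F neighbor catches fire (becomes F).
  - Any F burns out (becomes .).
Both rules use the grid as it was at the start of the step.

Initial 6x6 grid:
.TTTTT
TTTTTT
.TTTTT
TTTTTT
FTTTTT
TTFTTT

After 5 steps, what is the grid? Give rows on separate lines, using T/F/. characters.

Step 1: 6 trees catch fire, 2 burn out
  .TTTTT
  TTTTTT
  .TTTTT
  FTTTTT
  .FFTTT
  FF.FTT
Step 2: 4 trees catch fire, 6 burn out
  .TTTTT
  TTTTTT
  .TTTTT
  .FFTTT
  ...FTT
  ....FT
Step 3: 5 trees catch fire, 4 burn out
  .TTTTT
  TTTTTT
  .FFTTT
  ...FTT
  ....FT
  .....F
Step 4: 5 trees catch fire, 5 burn out
  .TTTTT
  TFFTTT
  ...FTT
  ....FT
  .....F
  ......
Step 5: 6 trees catch fire, 5 burn out
  .FFTTT
  F..FTT
  ....FT
  .....F
  ......
  ......

.FFTTT
F..FTT
....FT
.....F
......
......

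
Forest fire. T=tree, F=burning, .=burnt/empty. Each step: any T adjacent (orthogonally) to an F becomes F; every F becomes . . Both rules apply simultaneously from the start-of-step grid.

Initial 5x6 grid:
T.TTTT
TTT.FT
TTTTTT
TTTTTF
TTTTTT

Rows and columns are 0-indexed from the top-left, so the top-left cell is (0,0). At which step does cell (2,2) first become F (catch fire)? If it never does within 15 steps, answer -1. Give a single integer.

Step 1: cell (2,2)='T' (+6 fires, +2 burnt)
Step 2: cell (2,2)='T' (+5 fires, +6 burnt)
Step 3: cell (2,2)='F' (+4 fires, +5 burnt)
  -> target ignites at step 3
Step 4: cell (2,2)='.' (+4 fires, +4 burnt)
Step 5: cell (2,2)='.' (+4 fires, +4 burnt)
Step 6: cell (2,2)='.' (+2 fires, +4 burnt)
Step 7: cell (2,2)='.' (+1 fires, +2 burnt)
Step 8: cell (2,2)='.' (+0 fires, +1 burnt)
  fire out at step 8

3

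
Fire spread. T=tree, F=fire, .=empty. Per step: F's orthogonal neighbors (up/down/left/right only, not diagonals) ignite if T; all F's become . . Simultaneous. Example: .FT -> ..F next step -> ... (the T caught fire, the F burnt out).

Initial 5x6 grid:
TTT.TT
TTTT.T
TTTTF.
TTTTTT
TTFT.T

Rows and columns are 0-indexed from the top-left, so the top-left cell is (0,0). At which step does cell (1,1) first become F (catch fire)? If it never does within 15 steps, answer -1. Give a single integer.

Step 1: cell (1,1)='T' (+5 fires, +2 burnt)
Step 2: cell (1,1)='T' (+6 fires, +5 burnt)
Step 3: cell (1,1)='T' (+4 fires, +6 burnt)
Step 4: cell (1,1)='F' (+3 fires, +4 burnt)
  -> target ignites at step 4
Step 5: cell (1,1)='.' (+2 fires, +3 burnt)
Step 6: cell (1,1)='.' (+1 fires, +2 burnt)
Step 7: cell (1,1)='.' (+0 fires, +1 burnt)
  fire out at step 7

4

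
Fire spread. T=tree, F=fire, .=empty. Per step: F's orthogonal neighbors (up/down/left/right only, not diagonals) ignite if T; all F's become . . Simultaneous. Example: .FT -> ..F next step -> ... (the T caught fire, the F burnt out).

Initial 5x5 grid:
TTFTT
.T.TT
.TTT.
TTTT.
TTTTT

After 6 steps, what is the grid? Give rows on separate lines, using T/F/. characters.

Step 1: 2 trees catch fire, 1 burn out
  TF.FT
  .T.TT
  .TTT.
  TTTT.
  TTTTT
Step 2: 4 trees catch fire, 2 burn out
  F...F
  .F.FT
  .TTT.
  TTTT.
  TTTTT
Step 3: 3 trees catch fire, 4 burn out
  .....
  ....F
  .FTF.
  TTTT.
  TTTTT
Step 4: 3 trees catch fire, 3 burn out
  .....
  .....
  ..F..
  TFTF.
  TTTTT
Step 5: 4 trees catch fire, 3 burn out
  .....
  .....
  .....
  F.F..
  TFTFT
Step 6: 3 trees catch fire, 4 burn out
  .....
  .....
  .....
  .....
  F.F.F

.....
.....
.....
.....
F.F.F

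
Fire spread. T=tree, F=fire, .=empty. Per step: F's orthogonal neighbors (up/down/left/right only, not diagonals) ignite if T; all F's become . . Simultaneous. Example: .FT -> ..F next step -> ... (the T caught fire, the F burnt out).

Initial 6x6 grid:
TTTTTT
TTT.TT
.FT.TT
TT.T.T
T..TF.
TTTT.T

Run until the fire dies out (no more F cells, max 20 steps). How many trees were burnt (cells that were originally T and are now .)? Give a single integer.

Answer: 24

Derivation:
Step 1: +4 fires, +2 burnt (F count now 4)
Step 2: +6 fires, +4 burnt (F count now 6)
Step 3: +4 fires, +6 burnt (F count now 4)
Step 4: +3 fires, +4 burnt (F count now 3)
Step 5: +1 fires, +3 burnt (F count now 1)
Step 6: +2 fires, +1 burnt (F count now 2)
Step 7: +2 fires, +2 burnt (F count now 2)
Step 8: +1 fires, +2 burnt (F count now 1)
Step 9: +1 fires, +1 burnt (F count now 1)
Step 10: +0 fires, +1 burnt (F count now 0)
Fire out after step 10
Initially T: 25, now '.': 35
Total burnt (originally-T cells now '.'): 24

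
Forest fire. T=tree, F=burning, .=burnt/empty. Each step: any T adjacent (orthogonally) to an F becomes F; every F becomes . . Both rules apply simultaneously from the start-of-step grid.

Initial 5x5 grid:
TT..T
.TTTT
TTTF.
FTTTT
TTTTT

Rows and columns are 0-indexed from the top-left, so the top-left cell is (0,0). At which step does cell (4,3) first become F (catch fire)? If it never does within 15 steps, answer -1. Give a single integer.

Step 1: cell (4,3)='T' (+6 fires, +2 burnt)
Step 2: cell (4,3)='F' (+7 fires, +6 burnt)
  -> target ignites at step 2
Step 3: cell (4,3)='.' (+4 fires, +7 burnt)
Step 4: cell (4,3)='.' (+1 fires, +4 burnt)
Step 5: cell (4,3)='.' (+1 fires, +1 burnt)
Step 6: cell (4,3)='.' (+0 fires, +1 burnt)
  fire out at step 6

2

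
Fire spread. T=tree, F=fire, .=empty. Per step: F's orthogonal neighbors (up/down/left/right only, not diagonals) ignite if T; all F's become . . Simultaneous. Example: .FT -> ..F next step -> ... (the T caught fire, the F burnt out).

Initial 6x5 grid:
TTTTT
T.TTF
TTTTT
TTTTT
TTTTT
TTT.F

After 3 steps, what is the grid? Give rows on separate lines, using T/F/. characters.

Step 1: 4 trees catch fire, 2 burn out
  TTTTF
  T.TF.
  TTTTF
  TTTTT
  TTTTF
  TTT..
Step 2: 5 trees catch fire, 4 burn out
  TTTF.
  T.F..
  TTTF.
  TTTTF
  TTTF.
  TTT..
Step 3: 4 trees catch fire, 5 burn out
  TTF..
  T....
  TTF..
  TTTF.
  TTF..
  TTT..

TTF..
T....
TTF..
TTTF.
TTF..
TTT..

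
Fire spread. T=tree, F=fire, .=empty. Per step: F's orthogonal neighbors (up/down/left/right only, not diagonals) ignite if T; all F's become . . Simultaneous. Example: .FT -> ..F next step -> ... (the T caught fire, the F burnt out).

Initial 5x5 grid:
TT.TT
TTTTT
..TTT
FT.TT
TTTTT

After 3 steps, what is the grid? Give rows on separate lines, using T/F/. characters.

Step 1: 2 trees catch fire, 1 burn out
  TT.TT
  TTTTT
  ..TTT
  .F.TT
  FTTTT
Step 2: 1 trees catch fire, 2 burn out
  TT.TT
  TTTTT
  ..TTT
  ...TT
  .FTTT
Step 3: 1 trees catch fire, 1 burn out
  TT.TT
  TTTTT
  ..TTT
  ...TT
  ..FTT

TT.TT
TTTTT
..TTT
...TT
..FTT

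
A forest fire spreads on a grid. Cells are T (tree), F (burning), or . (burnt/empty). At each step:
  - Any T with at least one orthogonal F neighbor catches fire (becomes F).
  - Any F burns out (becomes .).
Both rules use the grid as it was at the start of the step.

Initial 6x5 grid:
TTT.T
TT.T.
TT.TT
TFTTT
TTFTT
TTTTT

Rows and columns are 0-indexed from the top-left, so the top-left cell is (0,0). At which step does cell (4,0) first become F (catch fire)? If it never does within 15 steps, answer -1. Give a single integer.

Step 1: cell (4,0)='T' (+6 fires, +2 burnt)
Step 2: cell (4,0)='F' (+7 fires, +6 burnt)
  -> target ignites at step 2
Step 3: cell (4,0)='.' (+6 fires, +7 burnt)
Step 4: cell (4,0)='.' (+4 fires, +6 burnt)
Step 5: cell (4,0)='.' (+0 fires, +4 burnt)
  fire out at step 5

2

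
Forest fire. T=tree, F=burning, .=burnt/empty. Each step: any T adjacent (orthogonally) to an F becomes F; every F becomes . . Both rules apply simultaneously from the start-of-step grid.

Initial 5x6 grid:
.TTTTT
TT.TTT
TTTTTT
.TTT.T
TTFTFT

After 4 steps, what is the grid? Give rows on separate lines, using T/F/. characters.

Step 1: 4 trees catch fire, 2 burn out
  .TTTTT
  TT.TTT
  TTTTTT
  .TFT.T
  TF.F.F
Step 2: 5 trees catch fire, 4 burn out
  .TTTTT
  TT.TTT
  TTFTTT
  .F.F.F
  F.....
Step 3: 3 trees catch fire, 5 burn out
  .TTTTT
  TT.TTT
  TF.FTF
  ......
  ......
Step 4: 5 trees catch fire, 3 burn out
  .TTTTT
  TF.FTF
  F...F.
  ......
  ......

.TTTTT
TF.FTF
F...F.
......
......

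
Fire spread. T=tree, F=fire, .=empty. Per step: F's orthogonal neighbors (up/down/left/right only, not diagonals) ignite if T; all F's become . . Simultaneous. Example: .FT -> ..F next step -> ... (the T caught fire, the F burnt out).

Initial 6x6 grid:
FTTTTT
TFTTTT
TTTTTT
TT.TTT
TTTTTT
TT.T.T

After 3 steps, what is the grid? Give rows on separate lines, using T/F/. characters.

Step 1: 4 trees catch fire, 2 burn out
  .FTTTT
  F.FTTT
  TFTTTT
  TT.TTT
  TTTTTT
  TT.T.T
Step 2: 5 trees catch fire, 4 burn out
  ..FTTT
  ...FTT
  F.FTTT
  TF.TTT
  TTTTTT
  TT.T.T
Step 3: 5 trees catch fire, 5 burn out
  ...FTT
  ....FT
  ...FTT
  F..TTT
  TFTTTT
  TT.T.T

...FTT
....FT
...FTT
F..TTT
TFTTTT
TT.T.T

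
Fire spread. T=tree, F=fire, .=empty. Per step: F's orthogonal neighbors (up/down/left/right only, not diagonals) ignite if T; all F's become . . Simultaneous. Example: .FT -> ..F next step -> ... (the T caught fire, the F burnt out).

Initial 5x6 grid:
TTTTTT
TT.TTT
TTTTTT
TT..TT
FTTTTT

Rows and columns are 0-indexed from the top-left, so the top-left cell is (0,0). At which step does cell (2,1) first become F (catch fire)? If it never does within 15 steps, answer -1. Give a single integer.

Step 1: cell (2,1)='T' (+2 fires, +1 burnt)
Step 2: cell (2,1)='T' (+3 fires, +2 burnt)
Step 3: cell (2,1)='F' (+3 fires, +3 burnt)
  -> target ignites at step 3
Step 4: cell (2,1)='.' (+4 fires, +3 burnt)
Step 5: cell (2,1)='.' (+4 fires, +4 burnt)
Step 6: cell (2,1)='.' (+4 fires, +4 burnt)
Step 7: cell (2,1)='.' (+3 fires, +4 burnt)
Step 8: cell (2,1)='.' (+2 fires, +3 burnt)
Step 9: cell (2,1)='.' (+1 fires, +2 burnt)
Step 10: cell (2,1)='.' (+0 fires, +1 burnt)
  fire out at step 10

3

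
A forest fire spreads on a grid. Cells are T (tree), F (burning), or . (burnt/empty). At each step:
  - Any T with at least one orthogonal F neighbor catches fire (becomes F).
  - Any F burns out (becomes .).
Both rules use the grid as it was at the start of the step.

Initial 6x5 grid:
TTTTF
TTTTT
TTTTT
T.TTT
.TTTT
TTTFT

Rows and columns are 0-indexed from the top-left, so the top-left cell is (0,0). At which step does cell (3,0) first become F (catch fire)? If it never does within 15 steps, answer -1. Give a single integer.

Step 1: cell (3,0)='T' (+5 fires, +2 burnt)
Step 2: cell (3,0)='T' (+7 fires, +5 burnt)
Step 3: cell (3,0)='T' (+7 fires, +7 burnt)
Step 4: cell (3,0)='T' (+3 fires, +7 burnt)
Step 5: cell (3,0)='T' (+2 fires, +3 burnt)
Step 6: cell (3,0)='T' (+1 fires, +2 burnt)
Step 7: cell (3,0)='F' (+1 fires, +1 burnt)
  -> target ignites at step 7
Step 8: cell (3,0)='.' (+0 fires, +1 burnt)
  fire out at step 8

7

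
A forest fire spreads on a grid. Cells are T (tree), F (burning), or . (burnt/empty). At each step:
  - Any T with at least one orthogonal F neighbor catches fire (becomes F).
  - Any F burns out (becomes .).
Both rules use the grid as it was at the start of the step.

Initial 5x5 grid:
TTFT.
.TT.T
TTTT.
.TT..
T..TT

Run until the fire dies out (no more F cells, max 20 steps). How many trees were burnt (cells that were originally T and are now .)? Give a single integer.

Step 1: +3 fires, +1 burnt (F count now 3)
Step 2: +3 fires, +3 burnt (F count now 3)
Step 3: +3 fires, +3 burnt (F count now 3)
Step 4: +2 fires, +3 burnt (F count now 2)
Step 5: +0 fires, +2 burnt (F count now 0)
Fire out after step 5
Initially T: 15, now '.': 21
Total burnt (originally-T cells now '.'): 11

Answer: 11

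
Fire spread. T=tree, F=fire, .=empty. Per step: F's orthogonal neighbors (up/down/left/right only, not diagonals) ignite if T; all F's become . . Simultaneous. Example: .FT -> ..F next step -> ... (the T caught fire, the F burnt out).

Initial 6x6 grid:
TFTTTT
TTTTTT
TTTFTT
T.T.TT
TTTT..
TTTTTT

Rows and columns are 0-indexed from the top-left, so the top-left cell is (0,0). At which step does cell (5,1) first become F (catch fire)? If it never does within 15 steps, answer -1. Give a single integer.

Step 1: cell (5,1)='T' (+6 fires, +2 burnt)
Step 2: cell (5,1)='T' (+8 fires, +6 burnt)
Step 3: cell (5,1)='T' (+5 fires, +8 burnt)
Step 4: cell (5,1)='T' (+5 fires, +5 burnt)
Step 5: cell (5,1)='F' (+3 fires, +5 burnt)
  -> target ignites at step 5
Step 6: cell (5,1)='.' (+2 fires, +3 burnt)
Step 7: cell (5,1)='.' (+1 fires, +2 burnt)
Step 8: cell (5,1)='.' (+0 fires, +1 burnt)
  fire out at step 8

5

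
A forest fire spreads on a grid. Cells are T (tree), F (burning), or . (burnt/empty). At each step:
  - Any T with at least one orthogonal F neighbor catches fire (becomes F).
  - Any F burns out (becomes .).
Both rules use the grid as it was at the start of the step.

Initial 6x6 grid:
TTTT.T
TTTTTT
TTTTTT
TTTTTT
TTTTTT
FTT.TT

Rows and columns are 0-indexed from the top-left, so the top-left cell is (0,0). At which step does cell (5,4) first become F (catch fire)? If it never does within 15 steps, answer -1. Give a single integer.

Step 1: cell (5,4)='T' (+2 fires, +1 burnt)
Step 2: cell (5,4)='T' (+3 fires, +2 burnt)
Step 3: cell (5,4)='T' (+3 fires, +3 burnt)
Step 4: cell (5,4)='T' (+4 fires, +3 burnt)
Step 5: cell (5,4)='T' (+5 fires, +4 burnt)
Step 6: cell (5,4)='F' (+6 fires, +5 burnt)
  -> target ignites at step 6
Step 7: cell (5,4)='.' (+5 fires, +6 burnt)
Step 8: cell (5,4)='.' (+3 fires, +5 burnt)
Step 9: cell (5,4)='.' (+1 fires, +3 burnt)
Step 10: cell (5,4)='.' (+1 fires, +1 burnt)
Step 11: cell (5,4)='.' (+0 fires, +1 burnt)
  fire out at step 11

6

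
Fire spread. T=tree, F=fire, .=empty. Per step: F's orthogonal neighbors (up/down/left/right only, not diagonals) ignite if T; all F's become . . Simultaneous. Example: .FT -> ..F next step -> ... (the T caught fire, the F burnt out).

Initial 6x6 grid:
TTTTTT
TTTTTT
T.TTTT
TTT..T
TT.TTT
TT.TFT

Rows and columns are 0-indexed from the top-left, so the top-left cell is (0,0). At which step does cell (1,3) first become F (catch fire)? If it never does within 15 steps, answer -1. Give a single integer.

Step 1: cell (1,3)='T' (+3 fires, +1 burnt)
Step 2: cell (1,3)='T' (+2 fires, +3 burnt)
Step 3: cell (1,3)='T' (+1 fires, +2 burnt)
Step 4: cell (1,3)='T' (+1 fires, +1 burnt)
Step 5: cell (1,3)='T' (+2 fires, +1 burnt)
Step 6: cell (1,3)='T' (+3 fires, +2 burnt)
Step 7: cell (1,3)='F' (+3 fires, +3 burnt)
  -> target ignites at step 7
Step 8: cell (1,3)='.' (+3 fires, +3 burnt)
Step 9: cell (1,3)='.' (+3 fires, +3 burnt)
Step 10: cell (1,3)='.' (+4 fires, +3 burnt)
Step 11: cell (1,3)='.' (+4 fires, +4 burnt)
Step 12: cell (1,3)='.' (+1 fires, +4 burnt)
Step 13: cell (1,3)='.' (+0 fires, +1 burnt)
  fire out at step 13

7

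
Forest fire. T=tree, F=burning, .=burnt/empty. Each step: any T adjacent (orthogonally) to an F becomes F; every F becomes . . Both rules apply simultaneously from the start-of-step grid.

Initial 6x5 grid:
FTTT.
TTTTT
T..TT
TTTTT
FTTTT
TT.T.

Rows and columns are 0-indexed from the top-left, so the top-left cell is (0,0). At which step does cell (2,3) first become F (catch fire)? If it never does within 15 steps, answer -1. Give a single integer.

Step 1: cell (2,3)='T' (+5 fires, +2 burnt)
Step 2: cell (2,3)='T' (+6 fires, +5 burnt)
Step 3: cell (2,3)='T' (+4 fires, +6 burnt)
Step 4: cell (2,3)='T' (+4 fires, +4 burnt)
Step 5: cell (2,3)='F' (+3 fires, +4 burnt)
  -> target ignites at step 5
Step 6: cell (2,3)='.' (+1 fires, +3 burnt)
Step 7: cell (2,3)='.' (+0 fires, +1 burnt)
  fire out at step 7

5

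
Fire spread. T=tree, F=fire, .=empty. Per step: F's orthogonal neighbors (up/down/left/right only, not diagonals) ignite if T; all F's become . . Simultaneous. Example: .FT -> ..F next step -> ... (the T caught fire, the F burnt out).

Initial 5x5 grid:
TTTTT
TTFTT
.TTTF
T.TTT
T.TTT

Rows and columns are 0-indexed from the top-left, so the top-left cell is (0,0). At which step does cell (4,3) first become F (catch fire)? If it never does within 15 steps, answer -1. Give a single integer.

Step 1: cell (4,3)='T' (+7 fires, +2 burnt)
Step 2: cell (4,3)='T' (+8 fires, +7 burnt)
Step 3: cell (4,3)='F' (+3 fires, +8 burnt)
  -> target ignites at step 3
Step 4: cell (4,3)='.' (+0 fires, +3 burnt)
  fire out at step 4

3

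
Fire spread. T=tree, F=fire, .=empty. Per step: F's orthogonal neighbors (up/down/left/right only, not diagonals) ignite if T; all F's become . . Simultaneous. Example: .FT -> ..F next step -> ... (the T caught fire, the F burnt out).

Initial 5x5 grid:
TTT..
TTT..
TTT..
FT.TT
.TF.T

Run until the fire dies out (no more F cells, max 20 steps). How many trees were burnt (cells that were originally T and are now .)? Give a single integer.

Answer: 11

Derivation:
Step 1: +3 fires, +2 burnt (F count now 3)
Step 2: +2 fires, +3 burnt (F count now 2)
Step 3: +3 fires, +2 burnt (F count now 3)
Step 4: +2 fires, +3 burnt (F count now 2)
Step 5: +1 fires, +2 burnt (F count now 1)
Step 6: +0 fires, +1 burnt (F count now 0)
Fire out after step 6
Initially T: 14, now '.': 22
Total burnt (originally-T cells now '.'): 11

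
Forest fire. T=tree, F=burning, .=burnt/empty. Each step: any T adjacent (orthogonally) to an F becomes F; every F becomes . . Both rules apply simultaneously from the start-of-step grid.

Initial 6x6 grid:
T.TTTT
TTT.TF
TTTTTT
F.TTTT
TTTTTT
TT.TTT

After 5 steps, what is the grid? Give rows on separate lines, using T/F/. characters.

Step 1: 5 trees catch fire, 2 burn out
  T.TTTF
  TTT.F.
  FTTTTF
  ..TTTT
  FTTTTT
  TT.TTT
Step 2: 7 trees catch fire, 5 burn out
  T.TTF.
  FTT...
  .FTTF.
  ..TTTF
  .FTTTT
  FT.TTT
Step 3: 9 trees catch fire, 7 burn out
  F.TF..
  .FT...
  ..FF..
  ..TTF.
  ..FTTF
  .F.TTT
Step 4: 7 trees catch fire, 9 burn out
  ..F...
  ..F...
  ......
  ..FF..
  ...FF.
  ...TTF
Step 5: 2 trees catch fire, 7 burn out
  ......
  ......
  ......
  ......
  ......
  ...FF.

......
......
......
......
......
...FF.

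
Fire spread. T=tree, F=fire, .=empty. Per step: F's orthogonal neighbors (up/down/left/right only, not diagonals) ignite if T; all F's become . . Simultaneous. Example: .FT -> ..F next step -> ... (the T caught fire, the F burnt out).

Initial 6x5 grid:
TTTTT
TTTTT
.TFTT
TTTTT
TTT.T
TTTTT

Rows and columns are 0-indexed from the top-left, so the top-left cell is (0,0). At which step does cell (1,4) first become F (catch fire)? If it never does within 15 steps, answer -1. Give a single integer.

Step 1: cell (1,4)='T' (+4 fires, +1 burnt)
Step 2: cell (1,4)='T' (+7 fires, +4 burnt)
Step 3: cell (1,4)='F' (+8 fires, +7 burnt)
  -> target ignites at step 3
Step 4: cell (1,4)='.' (+6 fires, +8 burnt)
Step 5: cell (1,4)='.' (+2 fires, +6 burnt)
Step 6: cell (1,4)='.' (+0 fires, +2 burnt)
  fire out at step 6

3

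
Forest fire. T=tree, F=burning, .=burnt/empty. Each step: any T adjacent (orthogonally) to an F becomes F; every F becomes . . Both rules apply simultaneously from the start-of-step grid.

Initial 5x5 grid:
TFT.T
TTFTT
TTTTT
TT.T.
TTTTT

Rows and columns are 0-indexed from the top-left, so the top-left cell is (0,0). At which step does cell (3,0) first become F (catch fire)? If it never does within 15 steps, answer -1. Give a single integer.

Step 1: cell (3,0)='T' (+5 fires, +2 burnt)
Step 2: cell (3,0)='T' (+4 fires, +5 burnt)
Step 3: cell (3,0)='T' (+5 fires, +4 burnt)
Step 4: cell (3,0)='F' (+3 fires, +5 burnt)
  -> target ignites at step 4
Step 5: cell (3,0)='.' (+3 fires, +3 burnt)
Step 6: cell (3,0)='.' (+0 fires, +3 burnt)
  fire out at step 6

4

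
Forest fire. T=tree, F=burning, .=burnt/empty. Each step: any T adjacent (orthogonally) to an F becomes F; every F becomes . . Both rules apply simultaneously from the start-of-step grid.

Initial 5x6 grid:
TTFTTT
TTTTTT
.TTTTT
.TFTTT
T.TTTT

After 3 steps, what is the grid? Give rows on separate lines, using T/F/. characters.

Step 1: 7 trees catch fire, 2 burn out
  TF.FTT
  TTFTTT
  .TFTTT
  .F.FTT
  T.FTTT
Step 2: 8 trees catch fire, 7 burn out
  F...FT
  TF.FTT
  .F.FTT
  ....FT
  T..FTT
Step 3: 6 trees catch fire, 8 burn out
  .....F
  F...FT
  ....FT
  .....F
  T...FT

.....F
F...FT
....FT
.....F
T...FT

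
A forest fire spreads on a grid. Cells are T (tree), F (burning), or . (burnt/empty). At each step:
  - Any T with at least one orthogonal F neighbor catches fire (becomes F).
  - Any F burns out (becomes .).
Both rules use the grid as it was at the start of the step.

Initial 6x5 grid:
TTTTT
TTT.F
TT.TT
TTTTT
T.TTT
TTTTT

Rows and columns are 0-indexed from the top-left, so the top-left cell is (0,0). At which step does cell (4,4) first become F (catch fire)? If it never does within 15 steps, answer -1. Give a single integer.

Step 1: cell (4,4)='T' (+2 fires, +1 burnt)
Step 2: cell (4,4)='T' (+3 fires, +2 burnt)
Step 3: cell (4,4)='F' (+3 fires, +3 burnt)
  -> target ignites at step 3
Step 4: cell (4,4)='.' (+5 fires, +3 burnt)
Step 5: cell (4,4)='.' (+5 fires, +5 burnt)
Step 6: cell (4,4)='.' (+4 fires, +5 burnt)
Step 7: cell (4,4)='.' (+3 fires, +4 burnt)
Step 8: cell (4,4)='.' (+1 fires, +3 burnt)
Step 9: cell (4,4)='.' (+0 fires, +1 burnt)
  fire out at step 9

3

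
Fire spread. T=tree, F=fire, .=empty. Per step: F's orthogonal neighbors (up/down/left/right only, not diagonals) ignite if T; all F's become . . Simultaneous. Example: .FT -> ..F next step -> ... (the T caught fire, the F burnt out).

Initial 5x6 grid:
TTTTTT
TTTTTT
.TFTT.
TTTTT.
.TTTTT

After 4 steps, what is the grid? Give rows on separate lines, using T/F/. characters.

Step 1: 4 trees catch fire, 1 burn out
  TTTTTT
  TTFTTT
  .F.FT.
  TTFTT.
  .TTTTT
Step 2: 7 trees catch fire, 4 burn out
  TTFTTT
  TF.FTT
  ....F.
  TF.FT.
  .TFTTT
Step 3: 8 trees catch fire, 7 burn out
  TF.FTT
  F...FT
  ......
  F...F.
  .F.FTT
Step 4: 4 trees catch fire, 8 burn out
  F...FT
  .....F
  ......
  ......
  ....FT

F...FT
.....F
......
......
....FT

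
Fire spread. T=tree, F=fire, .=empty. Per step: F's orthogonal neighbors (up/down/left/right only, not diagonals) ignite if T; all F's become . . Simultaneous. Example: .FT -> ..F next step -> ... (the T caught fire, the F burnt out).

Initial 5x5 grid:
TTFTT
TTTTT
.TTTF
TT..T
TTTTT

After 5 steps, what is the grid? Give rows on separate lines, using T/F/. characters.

Step 1: 6 trees catch fire, 2 burn out
  TF.FT
  TTFTF
  .TTF.
  TT..F
  TTTTT
Step 2: 6 trees catch fire, 6 burn out
  F...F
  TF.F.
  .TF..
  TT...
  TTTTF
Step 3: 3 trees catch fire, 6 burn out
  .....
  F....
  .F...
  TT...
  TTTF.
Step 4: 2 trees catch fire, 3 burn out
  .....
  .....
  .....
  TF...
  TTF..
Step 5: 2 trees catch fire, 2 burn out
  .....
  .....
  .....
  F....
  TF...

.....
.....
.....
F....
TF...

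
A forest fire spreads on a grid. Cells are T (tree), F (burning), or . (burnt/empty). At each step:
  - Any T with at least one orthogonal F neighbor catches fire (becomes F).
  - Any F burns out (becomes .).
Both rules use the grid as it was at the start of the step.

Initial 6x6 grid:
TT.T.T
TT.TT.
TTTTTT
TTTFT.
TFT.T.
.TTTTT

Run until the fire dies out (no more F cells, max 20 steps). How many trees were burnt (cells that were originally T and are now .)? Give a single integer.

Answer: 25

Derivation:
Step 1: +7 fires, +2 burnt (F count now 7)
Step 2: +7 fires, +7 burnt (F count now 7)
Step 3: +7 fires, +7 burnt (F count now 7)
Step 4: +3 fires, +7 burnt (F count now 3)
Step 5: +1 fires, +3 burnt (F count now 1)
Step 6: +0 fires, +1 burnt (F count now 0)
Fire out after step 6
Initially T: 26, now '.': 35
Total burnt (originally-T cells now '.'): 25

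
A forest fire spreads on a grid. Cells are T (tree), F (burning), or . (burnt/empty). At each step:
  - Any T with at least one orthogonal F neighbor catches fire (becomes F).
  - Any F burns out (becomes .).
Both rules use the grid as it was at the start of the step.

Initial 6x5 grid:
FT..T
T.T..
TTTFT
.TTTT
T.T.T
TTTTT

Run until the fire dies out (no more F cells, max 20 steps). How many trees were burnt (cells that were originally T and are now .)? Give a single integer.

Answer: 19

Derivation:
Step 1: +5 fires, +2 burnt (F count now 5)
Step 2: +5 fires, +5 burnt (F count now 5)
Step 3: +3 fires, +5 burnt (F count now 3)
Step 4: +2 fires, +3 burnt (F count now 2)
Step 5: +2 fires, +2 burnt (F count now 2)
Step 6: +1 fires, +2 burnt (F count now 1)
Step 7: +1 fires, +1 burnt (F count now 1)
Step 8: +0 fires, +1 burnt (F count now 0)
Fire out after step 8
Initially T: 20, now '.': 29
Total burnt (originally-T cells now '.'): 19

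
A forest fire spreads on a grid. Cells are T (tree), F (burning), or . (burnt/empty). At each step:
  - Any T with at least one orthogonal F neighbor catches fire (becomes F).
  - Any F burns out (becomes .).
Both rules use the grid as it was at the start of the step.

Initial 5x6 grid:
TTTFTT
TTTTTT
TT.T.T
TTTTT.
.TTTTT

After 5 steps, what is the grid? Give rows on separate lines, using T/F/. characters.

Step 1: 3 trees catch fire, 1 burn out
  TTF.FT
  TTTFTT
  TT.T.T
  TTTTT.
  .TTTTT
Step 2: 5 trees catch fire, 3 burn out
  TF...F
  TTF.FT
  TT.F.T
  TTTTT.
  .TTTTT
Step 3: 4 trees catch fire, 5 burn out
  F.....
  TF...F
  TT...T
  TTTFT.
  .TTTTT
Step 4: 6 trees catch fire, 4 burn out
  ......
  F.....
  TF...F
  TTF.F.
  .TTFTT
Step 5: 4 trees catch fire, 6 burn out
  ......
  ......
  F.....
  TF....
  .TF.FT

......
......
F.....
TF....
.TF.FT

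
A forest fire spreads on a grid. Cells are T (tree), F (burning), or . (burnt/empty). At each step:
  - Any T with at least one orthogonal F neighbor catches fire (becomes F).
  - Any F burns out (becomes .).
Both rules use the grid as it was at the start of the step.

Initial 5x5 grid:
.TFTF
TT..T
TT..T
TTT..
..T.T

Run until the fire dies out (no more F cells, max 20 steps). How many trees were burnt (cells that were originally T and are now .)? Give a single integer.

Step 1: +3 fires, +2 burnt (F count now 3)
Step 2: +2 fires, +3 burnt (F count now 2)
Step 3: +2 fires, +2 burnt (F count now 2)
Step 4: +2 fires, +2 burnt (F count now 2)
Step 5: +2 fires, +2 burnt (F count now 2)
Step 6: +1 fires, +2 burnt (F count now 1)
Step 7: +0 fires, +1 burnt (F count now 0)
Fire out after step 7
Initially T: 13, now '.': 24
Total burnt (originally-T cells now '.'): 12

Answer: 12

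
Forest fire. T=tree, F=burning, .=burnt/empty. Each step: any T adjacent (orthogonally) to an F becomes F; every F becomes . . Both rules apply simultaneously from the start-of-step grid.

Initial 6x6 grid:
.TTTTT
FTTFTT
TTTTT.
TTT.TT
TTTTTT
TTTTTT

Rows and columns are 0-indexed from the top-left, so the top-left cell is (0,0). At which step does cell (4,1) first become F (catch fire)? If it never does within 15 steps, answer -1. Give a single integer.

Step 1: cell (4,1)='T' (+6 fires, +2 burnt)
Step 2: cell (4,1)='T' (+8 fires, +6 burnt)
Step 3: cell (4,1)='T' (+5 fires, +8 burnt)
Step 4: cell (4,1)='F' (+5 fires, +5 burnt)
  -> target ignites at step 4
Step 5: cell (4,1)='.' (+5 fires, +5 burnt)
Step 6: cell (4,1)='.' (+2 fires, +5 burnt)
Step 7: cell (4,1)='.' (+0 fires, +2 burnt)
  fire out at step 7

4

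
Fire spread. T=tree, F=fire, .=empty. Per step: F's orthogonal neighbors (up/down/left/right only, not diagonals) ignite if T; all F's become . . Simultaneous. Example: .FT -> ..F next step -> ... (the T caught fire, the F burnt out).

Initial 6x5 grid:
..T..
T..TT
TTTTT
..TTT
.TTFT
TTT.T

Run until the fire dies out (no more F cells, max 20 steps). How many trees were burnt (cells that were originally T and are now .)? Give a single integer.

Answer: 18

Derivation:
Step 1: +3 fires, +1 burnt (F count now 3)
Step 2: +6 fires, +3 burnt (F count now 6)
Step 3: +4 fires, +6 burnt (F count now 4)
Step 4: +3 fires, +4 burnt (F count now 3)
Step 5: +1 fires, +3 burnt (F count now 1)
Step 6: +1 fires, +1 burnt (F count now 1)
Step 7: +0 fires, +1 burnt (F count now 0)
Fire out after step 7
Initially T: 19, now '.': 29
Total burnt (originally-T cells now '.'): 18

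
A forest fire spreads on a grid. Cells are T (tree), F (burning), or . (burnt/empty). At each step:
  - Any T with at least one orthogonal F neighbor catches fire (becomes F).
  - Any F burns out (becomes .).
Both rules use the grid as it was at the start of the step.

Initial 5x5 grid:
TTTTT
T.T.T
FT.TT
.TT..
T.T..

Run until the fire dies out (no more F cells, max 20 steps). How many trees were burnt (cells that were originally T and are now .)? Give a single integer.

Step 1: +2 fires, +1 burnt (F count now 2)
Step 2: +2 fires, +2 burnt (F count now 2)
Step 3: +2 fires, +2 burnt (F count now 2)
Step 4: +2 fires, +2 burnt (F count now 2)
Step 5: +2 fires, +2 burnt (F count now 2)
Step 6: +1 fires, +2 burnt (F count now 1)
Step 7: +1 fires, +1 burnt (F count now 1)
Step 8: +1 fires, +1 burnt (F count now 1)
Step 9: +1 fires, +1 burnt (F count now 1)
Step 10: +0 fires, +1 burnt (F count now 0)
Fire out after step 10
Initially T: 15, now '.': 24
Total burnt (originally-T cells now '.'): 14

Answer: 14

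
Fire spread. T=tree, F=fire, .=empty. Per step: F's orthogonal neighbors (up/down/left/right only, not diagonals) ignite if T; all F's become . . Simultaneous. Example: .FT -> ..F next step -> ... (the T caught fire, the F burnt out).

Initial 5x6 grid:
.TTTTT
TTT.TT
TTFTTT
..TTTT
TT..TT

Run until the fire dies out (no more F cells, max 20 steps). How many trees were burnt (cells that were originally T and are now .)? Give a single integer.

Step 1: +4 fires, +1 burnt (F count now 4)
Step 2: +5 fires, +4 burnt (F count now 5)
Step 3: +6 fires, +5 burnt (F count now 6)
Step 4: +4 fires, +6 burnt (F count now 4)
Step 5: +2 fires, +4 burnt (F count now 2)
Step 6: +0 fires, +2 burnt (F count now 0)
Fire out after step 6
Initially T: 23, now '.': 28
Total burnt (originally-T cells now '.'): 21

Answer: 21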